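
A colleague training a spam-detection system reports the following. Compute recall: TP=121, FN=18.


Recall = TP/(TP+FN)
= 121/(121+18)
= 121/139 = 87.05%

87.05%


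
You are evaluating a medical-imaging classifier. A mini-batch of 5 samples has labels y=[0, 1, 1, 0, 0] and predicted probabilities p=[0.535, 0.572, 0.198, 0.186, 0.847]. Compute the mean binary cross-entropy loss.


L[0] = -ln(1-0.535) = -ln(0.465) = 0.7657
L[1] = -ln(0.572) = 0.5586
L[2] = -ln(0.198) = 1.6195
L[3] = -ln(1-0.186) = -ln(0.814) = 0.2058
L[4] = -ln(1-0.847) = -ln(0.153) = 1.8773
mean = (0.7657 + 0.5586 + 1.6195 + 0.2058 + 1.8773)/5 = 1.0054

1.0054


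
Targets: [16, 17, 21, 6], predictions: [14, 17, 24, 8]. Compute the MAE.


Absolute errors: |16-14|=2, |17-17|=0, |21-24|=3, |6-8|=2
Sum = 7
MAE = 7/4 = 7/4

7/4


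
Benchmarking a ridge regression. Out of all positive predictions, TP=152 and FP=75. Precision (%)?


Precision = TP/(TP+FP)
= 152/(152+75)
= 152/227 = 66.96%

66.96%


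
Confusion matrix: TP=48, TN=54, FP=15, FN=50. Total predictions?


Total = TP + TN + FP + FN
= 48 + 54 + 15 + 50
= 167
(Predicted positive: 63, predicted negative: 104)

167


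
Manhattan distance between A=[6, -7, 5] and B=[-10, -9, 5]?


d = |6+ 10| + |-7+ 9| + |5-5|
  = 16 + 2 + 0
  = 18

18


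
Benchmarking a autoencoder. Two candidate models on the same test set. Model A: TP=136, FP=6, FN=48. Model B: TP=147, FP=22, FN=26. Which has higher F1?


Model A: P=136/142=0.9577, R=136/184=0.7391, F1=2PR/(P+R)=2TP/(2TP+FP+FN)=272/326=0.8344
Model B: P=147/169=0.8698, R=147/173=0.8497, F1=2PR/(P+R)=2TP/(2TP+FP+FN)=294/342=0.8596
0.8344 < 0.8596 → Model B

Model B


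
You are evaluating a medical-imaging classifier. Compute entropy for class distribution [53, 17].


Probabilities: [53/70, 17/70] ≈ [0.7571, 0.2429]
H = -((53/70)·log₂(53/70) + (17/70)·log₂(17/70))
  = 0.7998 bits

0.7998 bits


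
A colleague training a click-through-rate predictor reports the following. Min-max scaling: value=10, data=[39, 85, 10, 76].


min=10, max=85
(10-10)/(85-10) = 0/75 = 0.0

0.0


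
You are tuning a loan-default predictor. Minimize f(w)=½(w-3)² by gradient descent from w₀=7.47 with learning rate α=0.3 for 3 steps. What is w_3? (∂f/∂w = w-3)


step 1: grad = 7.47-3 = 4.47; w = 7.47 - 0.3·(4.47) = 6.129
step 2: grad = 6.129-3 = 3.129; w = 6.129 - 0.3·(3.129) = 5.1903
step 3: grad = 5.1903-3 = 2.1903; w = 5.1903 - 0.3·(2.1903) = 4.53321

4.53321


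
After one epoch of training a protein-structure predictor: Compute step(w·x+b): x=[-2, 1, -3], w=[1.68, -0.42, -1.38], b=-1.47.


z = (-2)·(1.68) + (1)·(-0.42) + (-3)·(-1.38) - 1.47
  = -1.11
step(z) = 0 (z<0)

0


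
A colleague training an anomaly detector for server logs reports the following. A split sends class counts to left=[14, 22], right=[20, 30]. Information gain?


Parent = [34, 52], H_parent = 0.9682
H_left = 0.9641 (n=36), H_right = 0.971 (n=50)
H_children = (36/86)·0.9641 + (50/86)·0.971 = 0.9681
IG = 0.9682 - 0.9681 = 0.0001

0.0001


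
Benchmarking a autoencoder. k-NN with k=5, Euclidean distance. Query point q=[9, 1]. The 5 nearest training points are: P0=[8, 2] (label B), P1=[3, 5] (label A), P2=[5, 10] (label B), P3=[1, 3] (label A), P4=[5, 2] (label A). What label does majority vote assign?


d(q,P0) = 1.4142  (label B)
d(q,P1) = 7.2111  (label A)
d(q,P2) = 9.8489  (label B)
d(q,P3) = 8.2462  (label A)
d(q,P4) = 4.1231  (label A)
Votes: A=3, B=2
Majority → A

A


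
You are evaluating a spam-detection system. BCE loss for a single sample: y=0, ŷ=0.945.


BCE = -[y·ln(p) + (1-y)·ln(1-p)]
= -0 - 1·ln(1-0.945)
= -ln(0.055) = 2.9004

2.9004


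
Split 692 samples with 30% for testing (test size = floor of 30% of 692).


Test = ⌊692·30/100⌋ = 207
Train = 692 - 207 = 485

Train: 485, Test: 207


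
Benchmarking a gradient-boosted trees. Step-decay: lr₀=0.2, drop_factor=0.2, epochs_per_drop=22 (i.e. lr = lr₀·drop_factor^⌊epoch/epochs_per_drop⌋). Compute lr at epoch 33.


n_drops = ⌊33/22⌋ = 1
lr = 0.2·0.2^1 = 0.2·0.2 = 0.04

0.04


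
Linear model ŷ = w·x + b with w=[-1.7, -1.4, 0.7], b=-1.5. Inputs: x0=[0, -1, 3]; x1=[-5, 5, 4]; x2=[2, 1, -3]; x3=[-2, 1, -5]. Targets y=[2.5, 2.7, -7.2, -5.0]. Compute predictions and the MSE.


ŷ0 = (-1.7)·(0) + (-1.4)·(-1) + (0.7)·(3) - 1.5 = 2.0
ŷ1 = (-1.7)·(-5) + (-1.4)·(5) + (0.7)·(4) - 1.5 = 2.8
ŷ2 = (-1.7)·(2) + (-1.4)·(1) + (0.7)·(-3) - 1.5 = -8.4
ŷ3 = (-1.7)·(-2) + (-1.4)·(1) + (0.7)·(-5) - 1.5 = -3.0
errors² = [0.25, 0.01, 1.44, 4.0]
MSE = 5.7000/4 = 1.425

1.425


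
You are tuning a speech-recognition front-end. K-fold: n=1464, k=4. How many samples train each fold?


Fold size = 1464/4 = 366
Training per fold = 1464 - 366 = 1098

1098


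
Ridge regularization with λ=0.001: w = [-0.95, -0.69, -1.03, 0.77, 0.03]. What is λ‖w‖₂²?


‖w‖₂² = (-0.95)² + (-0.69)² + (-1.03)² + (0.77)² + (0.03)²
     = 0.9025 + 0.4761 + 1.0609 + 0.5929 + 0.0009
     = 3.0333
λ·‖w‖₂² = 0.001·3.0333 = 0.003033

0.003033


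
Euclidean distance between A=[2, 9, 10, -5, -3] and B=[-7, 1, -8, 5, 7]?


d = √((2+ 7)² + (9-1)² + (10+ 8)² + (-5-5)² + (-3-7)²)
  = √(81 + 64 + 324 + 100 + 100)
  = √669 = 25.865

25.865


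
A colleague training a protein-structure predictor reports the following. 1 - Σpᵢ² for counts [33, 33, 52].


Probabilities: [33/118, 33/118, 52/118] ≈ [0.2797, 0.2797, 0.4407]
Σpᵢ² = (1089 + 1089 + 2704)/118² = 4882/13924
Gini = 1 - Σpᵢ² = 1 - 4882/13924 = 0.6494

0.6494


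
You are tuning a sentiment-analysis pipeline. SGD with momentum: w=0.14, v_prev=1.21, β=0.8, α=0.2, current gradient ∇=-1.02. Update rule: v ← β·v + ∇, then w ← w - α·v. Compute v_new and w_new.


v_new = 0.8·1.21 - 1.02 = 0.968 - 1.02 = -0.052
w_new = 0.14 - 0.2·-0.052 = 0.14 + 0.0104 = 0.1504

v_new=-0.052, w_new=0.1504


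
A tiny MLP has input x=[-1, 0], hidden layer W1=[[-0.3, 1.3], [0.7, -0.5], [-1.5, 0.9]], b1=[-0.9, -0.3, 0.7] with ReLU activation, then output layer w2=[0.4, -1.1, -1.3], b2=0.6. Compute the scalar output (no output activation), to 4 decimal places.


z1[0] = (-0.3)·(-1) + (1.3)·(0) - 0.9 = -0.6
z1[1] = (0.7)·(-1) + (-0.5)·(0) - 0.3 = -1.0
z1[2] = (-1.5)·(-1) + (0.9)·(0) + 0.7 = 2.2
h = ReLU(z1) = [0.0, 0.0, 2.2]
output = (0.4)·(0.0) + (-1.1)·(0.0) + (-1.3)·(2.2) + 0.6 = -2.26

-2.26


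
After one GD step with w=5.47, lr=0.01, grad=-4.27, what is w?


w_new = w - α·∇
= 5.47 - 0.01·-4.27
= 5.47 + 0.0427
= 5.5127

5.5127


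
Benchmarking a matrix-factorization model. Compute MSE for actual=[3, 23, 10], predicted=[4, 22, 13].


Squared errors: (3-4)²=1, (23-22)²=1, (10-13)²=9
Sum = 11
MSE = 11/3 = 11/3

11/3


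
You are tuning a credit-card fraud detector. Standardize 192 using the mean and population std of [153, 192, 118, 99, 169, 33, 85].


μ = 121.2857, σ = 50.5702
z = (192 - 121.2857)/50.5702 = 1.3983

1.3983


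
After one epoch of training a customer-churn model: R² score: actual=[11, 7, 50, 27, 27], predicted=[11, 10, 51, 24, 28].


ȳ = 24.4
SS_res = Σ(y-ŷ)² = 20
SS_tot = Σ(y-ȳ)² = 1151.2
R² = 1 - SS_res/SS_tot = 1 - 0.0174 = 0.9826

0.9826


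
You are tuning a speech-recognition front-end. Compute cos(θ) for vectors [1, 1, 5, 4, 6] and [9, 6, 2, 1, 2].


A·B = 1·9 + 1·6 + 5·2 + 4·1 + 6·2 = 41
‖A‖ = √79 = 8.8882, ‖B‖ = √126 = 11.225
cos = 41/(√79·√126) = 41/√9954 = 0.4109

0.4109


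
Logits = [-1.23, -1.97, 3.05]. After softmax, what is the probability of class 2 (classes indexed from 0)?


Exponentials: e^-1.23=0.2923, e^-1.97=0.1395, e^3.05=21.1153
Sum = 21.5471
Softmax = [0.0136, 0.0065, 0.98]
p[2] = 21.1153/21.5471 = 0.98

0.98


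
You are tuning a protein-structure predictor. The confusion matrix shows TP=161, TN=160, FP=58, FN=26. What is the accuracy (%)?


Accuracy = (TP+TN)/(TP+TN+FP+FN)
= (161+160)/(405)
= 321/405 = 79.26%

79.26%


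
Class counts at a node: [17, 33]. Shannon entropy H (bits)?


Probabilities: [17/50, 33/50] ≈ [0.34, 0.66]
H = -((17/50)·log₂(17/50) + (33/50)·log₂(33/50))
  = 0.9248 bits

0.9248 bits


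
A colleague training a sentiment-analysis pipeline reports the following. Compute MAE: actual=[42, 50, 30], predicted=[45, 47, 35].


Absolute errors: |42-45|=3, |50-47|=3, |30-35|=5
Sum = 11
MAE = 11/3 = 11/3

11/3


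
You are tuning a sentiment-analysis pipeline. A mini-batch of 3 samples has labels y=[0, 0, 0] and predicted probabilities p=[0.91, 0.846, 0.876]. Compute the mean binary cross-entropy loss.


L[0] = -ln(1-0.91) = -ln(0.09) = 2.4079
L[1] = -ln(1-0.846) = -ln(0.154) = 1.8708
L[2] = -ln(1-0.876) = -ln(0.124) = 2.0875
mean = (2.4079 + 1.8708 + 2.0875)/3 = 2.1221

2.1221


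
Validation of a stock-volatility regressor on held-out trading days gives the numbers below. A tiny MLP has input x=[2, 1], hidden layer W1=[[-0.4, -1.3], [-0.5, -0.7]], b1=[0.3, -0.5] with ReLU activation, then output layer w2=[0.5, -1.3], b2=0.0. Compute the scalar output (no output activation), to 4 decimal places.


z1[0] = (-0.4)·(2) + (-1.3)·(1) + 0.3 = -1.8
z1[1] = (-0.5)·(2) + (-0.7)·(1) - 0.5 = -2.2
h = ReLU(z1) = [0.0, 0.0]
output = (0.5)·(0.0) + (-1.3)·(0.0) + 0.0 = 0.0

0.0


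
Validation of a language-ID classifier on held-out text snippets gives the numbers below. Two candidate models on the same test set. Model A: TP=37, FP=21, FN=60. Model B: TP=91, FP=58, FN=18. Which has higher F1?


Model A: P=37/58=0.6379, R=37/97=0.3814, F1=2PR/(P+R)=2TP/(2TP+FP+FN)=74/155=0.4774
Model B: P=91/149=0.6107, R=91/109=0.8349, F1=2PR/(P+R)=2TP/(2TP+FP+FN)=182/258=0.7054
0.4774 < 0.7054 → Model B

Model B


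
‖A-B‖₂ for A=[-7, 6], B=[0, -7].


d = √((-7-0)² + (6+ 7)²)
  = √(49 + 169)
  = √218 = 14.7648

14.7648


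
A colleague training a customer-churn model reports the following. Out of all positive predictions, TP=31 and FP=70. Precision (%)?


Precision = TP/(TP+FP)
= 31/(31+70)
= 31/101 = 30.69%

30.69%


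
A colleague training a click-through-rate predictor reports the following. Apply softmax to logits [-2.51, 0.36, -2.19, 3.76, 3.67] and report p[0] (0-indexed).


Exponentials: e^-2.51=0.0813, e^0.36=1.4333, e^-2.19=0.1119, e^3.76=42.9484, e^3.67=39.2519
Sum = 83.8268
Softmax = [0.001, 0.0171, 0.0013, 0.5123, 0.4682]
p[0] = 0.0813/83.8268 = 0.001

0.001


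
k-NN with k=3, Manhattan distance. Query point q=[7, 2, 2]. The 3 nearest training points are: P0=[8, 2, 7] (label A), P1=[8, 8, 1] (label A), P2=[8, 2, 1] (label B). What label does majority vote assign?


d(q,P0) = 6  (label A)
d(q,P1) = 8  (label A)
d(q,P2) = 2  (label B)
Votes: A=2, B=1
Majority → A

A


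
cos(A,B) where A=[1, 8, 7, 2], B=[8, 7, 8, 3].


A·B = 1·8 + 8·7 + 7·8 + 2·3 = 126
‖A‖ = √118 = 10.8628, ‖B‖ = √186 = 13.6382
cos = 126/(√118·√186) = 126/√21948 = 0.8505

0.8505


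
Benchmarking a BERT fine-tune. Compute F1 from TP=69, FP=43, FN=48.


Precision = 69/112 = 0.6161
Recall = 69/117 = 0.5897
F1 = 2·P·R/(P+R) = 2·TP/(2·TP+FP+FN) = 138/(138+43+48) = 138/229 = 0.6026

0.6026


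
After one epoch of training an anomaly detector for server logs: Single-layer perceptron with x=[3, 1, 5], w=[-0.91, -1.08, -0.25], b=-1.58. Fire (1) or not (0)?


z = (3)·(-0.91) + (1)·(-1.08) + (5)·(-0.25) - 1.58
  = -6.64
step(z) = 0 (z<0)

0


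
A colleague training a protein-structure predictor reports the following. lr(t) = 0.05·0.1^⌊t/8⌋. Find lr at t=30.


n_drops = ⌊30/8⌋ = 3
lr = 0.05·0.1^3 = 0.05·0.001 = 0.00005

0.00005


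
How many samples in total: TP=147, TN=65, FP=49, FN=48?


Total = TP + TN + FP + FN
= 147 + 65 + 49 + 48
= 309
(Predicted positive: 196, predicted negative: 113)

309


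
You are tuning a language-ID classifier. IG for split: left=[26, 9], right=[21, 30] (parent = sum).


Parent = [47, 39], H_parent = 0.9937
H_left = 0.8224 (n=35), H_right = 0.9774 (n=51)
H_children = (35/86)·0.8224 + (51/86)·0.9774 = 0.9143
IG = 0.9937 - 0.9143 = 0.0794

0.0794


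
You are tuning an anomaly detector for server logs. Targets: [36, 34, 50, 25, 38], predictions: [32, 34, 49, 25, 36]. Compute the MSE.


Squared errors: (36-32)²=16, (34-34)²=0, (50-49)²=1, (25-25)²=0, (38-36)²=4
Sum = 21
MSE = 21/5 = 21/5

21/5


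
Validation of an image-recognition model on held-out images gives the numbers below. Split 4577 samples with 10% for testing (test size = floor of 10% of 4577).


Test = ⌊4577·10/100⌋ = 457
Train = 4577 - 457 = 4120

Train: 4120, Test: 457


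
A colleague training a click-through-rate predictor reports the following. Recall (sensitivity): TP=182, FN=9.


Recall = TP/(TP+FN)
= 182/(182+9)
= 182/191 = 95.29%

95.29%


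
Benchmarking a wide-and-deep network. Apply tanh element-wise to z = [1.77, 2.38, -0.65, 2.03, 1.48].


tanh(1.77) = 0.9436
tanh(2.38) = 0.983
tanh(-0.65) = -0.5717
tanh(2.03) = 0.9661
tanh(1.48) = 0.9015
result = [0.9436, 0.983, -0.5717, 0.9661, 0.9015]

[0.9436, 0.983, -0.5717, 0.9661, 0.9015]


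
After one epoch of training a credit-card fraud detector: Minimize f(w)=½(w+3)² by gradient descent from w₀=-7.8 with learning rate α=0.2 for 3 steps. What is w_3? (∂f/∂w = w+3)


step 1: grad = -7.8+3 = -4.8; w = -7.8 - 0.2·(-4.8) = -6.84
step 2: grad = -6.84+3 = -3.84; w = -6.84 - 0.2·(-3.84) = -6.072
step 3: grad = -6.072+3 = -3.072; w = -6.072 - 0.2·(-3.072) = -5.4576

-5.4576


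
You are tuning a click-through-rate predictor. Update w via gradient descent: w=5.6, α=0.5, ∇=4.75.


w_new = w - α·∇
= 5.6 - 0.5·4.75
= 5.6 - 2.375
= 3.225

3.225


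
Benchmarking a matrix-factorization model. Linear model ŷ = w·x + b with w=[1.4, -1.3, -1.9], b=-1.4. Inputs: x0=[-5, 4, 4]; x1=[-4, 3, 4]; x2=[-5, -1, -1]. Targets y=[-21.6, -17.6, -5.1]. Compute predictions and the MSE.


ŷ0 = (1.4)·(-5) + (-1.3)·(4) + (-1.9)·(4) - 1.4 = -21.2
ŷ1 = (1.4)·(-4) + (-1.3)·(3) + (-1.9)·(4) - 1.4 = -18.5
ŷ2 = (1.4)·(-5) + (-1.3)·(-1) + (-1.9)·(-1) - 1.4 = -5.2
errors² = [0.16, 0.81, 0.01]
MSE = 0.9800/3 = 0.3267

0.3267


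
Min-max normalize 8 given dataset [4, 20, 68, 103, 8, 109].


min=4, max=109
(8-4)/(109-4) = 4/105 = 0.0381

0.0381


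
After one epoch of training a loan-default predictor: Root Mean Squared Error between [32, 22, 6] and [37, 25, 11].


MSE = 59/3 = 19.6667
RMSE = √(59/3) = 4.4347

4.4347


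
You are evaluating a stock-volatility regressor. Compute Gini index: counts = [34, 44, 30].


Probabilities: [34/108, 44/108, 30/108] ≈ [0.3148, 0.4074, 0.2778]
Σpᵢ² = (1156 + 1936 + 900)/108² = 3992/11664
Gini = 1 - Σpᵢ² = 1 - 3992/11664 = 0.6578

0.6578


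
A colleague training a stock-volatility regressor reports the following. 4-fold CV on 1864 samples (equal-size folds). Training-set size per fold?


Fold size = 1864/4 = 466
Training per fold = 1864 - 466 = 1398

1398


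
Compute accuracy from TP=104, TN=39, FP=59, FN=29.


Accuracy = (TP+TN)/(TP+TN+FP+FN)
= (104+39)/(231)
= 143/231 = 61.9%

61.9%


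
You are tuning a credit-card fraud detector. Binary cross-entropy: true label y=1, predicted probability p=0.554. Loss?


BCE = -[y·ln(p) + (1-y)·ln(1-p)]
= -1·ln(0.554) - 0
= -ln(0.554) = 0.5906

0.5906


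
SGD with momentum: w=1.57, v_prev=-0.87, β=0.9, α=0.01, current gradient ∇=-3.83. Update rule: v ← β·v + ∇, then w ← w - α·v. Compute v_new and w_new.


v_new = 0.9·-0.87 - 3.83 = -0.783 - 3.83 = -4.613
w_new = 1.57 - 0.01·-4.613 = 1.57 + 0.04613 = 1.61613

v_new=-4.613, w_new=1.61613


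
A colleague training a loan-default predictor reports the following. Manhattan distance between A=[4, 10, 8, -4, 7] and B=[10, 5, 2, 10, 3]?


d = |4-10| + |10-5| + |8-2| + |-4-10| + |7-3|
  = 6 + 5 + 6 + 14 + 4
  = 35

35


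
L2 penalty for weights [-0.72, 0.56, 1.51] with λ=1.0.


‖w‖₂² = (-0.72)² + (0.56)² + (1.51)²
     = 0.5184 + 0.3136 + 2.2801
     = 3.1121
λ·‖w‖₂² = 1.0·3.1121 = 3.1121

3.1121


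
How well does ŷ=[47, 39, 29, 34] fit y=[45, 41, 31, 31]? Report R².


ȳ = 37
SS_res = Σ(y-ŷ)² = 21
SS_tot = Σ(y-ȳ)² = 152
R² = 1 - SS_res/SS_tot = 1 - 0.1382 = 0.8618

0.8618


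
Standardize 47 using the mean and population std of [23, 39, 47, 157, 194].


μ = 92, σ = 69.6046
z = (47 - 92)/69.6046 = -0.6465

-0.6465


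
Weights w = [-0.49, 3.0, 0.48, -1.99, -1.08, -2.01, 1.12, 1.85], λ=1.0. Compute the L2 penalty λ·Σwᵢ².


‖w‖₂² = (-0.49)² + (3.0)² + (0.48)² + (-1.99)² + (-1.08)² + (-2.01)² + (1.12)² + (1.85)²
     = 0.2401 + 9 + 0.2304 + 3.9601 + 1.1664 + 4.0401 + 1.2544 + 3.4225
     = 23.314
λ·‖w‖₂² = 1.0·23.314 = 23.314

23.314


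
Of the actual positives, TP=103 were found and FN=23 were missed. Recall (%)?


Recall = TP/(TP+FN)
= 103/(103+23)
= 103/126 = 81.75%

81.75%


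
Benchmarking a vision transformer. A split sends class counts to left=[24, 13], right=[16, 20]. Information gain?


Parent = [40, 33], H_parent = 0.9934
H_left = 0.9353 (n=37), H_right = 0.9911 (n=36)
H_children = (37/73)·0.9353 + (36/73)·0.9911 = 0.9628
IG = 0.9934 - 0.9628 = 0.0306

0.0306


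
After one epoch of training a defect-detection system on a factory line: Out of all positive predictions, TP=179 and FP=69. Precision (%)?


Precision = TP/(TP+FP)
= 179/(179+69)
= 179/248 = 72.18%

72.18%


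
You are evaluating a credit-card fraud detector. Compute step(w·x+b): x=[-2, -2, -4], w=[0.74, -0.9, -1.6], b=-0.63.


z = (-2)·(0.74) + (-2)·(-0.9) + (-4)·(-1.6) - 0.63
  = 6.09
step(z) = 1 (z≥0)

1


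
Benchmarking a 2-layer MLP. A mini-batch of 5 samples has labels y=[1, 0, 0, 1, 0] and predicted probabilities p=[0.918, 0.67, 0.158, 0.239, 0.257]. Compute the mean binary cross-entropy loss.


L[0] = -ln(0.918) = 0.0856
L[1] = -ln(1-0.67) = -ln(0.33) = 1.1087
L[2] = -ln(1-0.158) = -ln(0.842) = 0.172
L[3] = -ln(0.239) = 1.4313
L[4] = -ln(1-0.257) = -ln(0.743) = 0.2971
mean = (0.0856 + 1.1087 + 0.172 + 1.4313 + 0.2971)/5 = 0.6189

0.6189


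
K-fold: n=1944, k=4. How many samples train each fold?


Fold size = 1944/4 = 486
Training per fold = 1944 - 486 = 1458

1458


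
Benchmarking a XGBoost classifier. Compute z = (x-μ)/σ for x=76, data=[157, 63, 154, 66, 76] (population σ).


μ = 103.2, σ = 42.9297
z = (76 - 103.2)/42.9297 = -0.6336

-0.6336


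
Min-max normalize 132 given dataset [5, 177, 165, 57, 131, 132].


min=5, max=177
(132-5)/(177-5) = 127/172 = 0.7384

0.7384


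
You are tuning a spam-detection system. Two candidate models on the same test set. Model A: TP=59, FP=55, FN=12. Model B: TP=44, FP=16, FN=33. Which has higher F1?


Model A: P=59/114=0.5175, R=59/71=0.831, F1=2PR/(P+R)=2TP/(2TP+FP+FN)=118/185=0.6378
Model B: P=44/60=0.7333, R=44/77=0.5714, F1=2PR/(P+R)=2TP/(2TP+FP+FN)=88/137=0.6423
0.6378 < 0.6423 → Model B

Model B


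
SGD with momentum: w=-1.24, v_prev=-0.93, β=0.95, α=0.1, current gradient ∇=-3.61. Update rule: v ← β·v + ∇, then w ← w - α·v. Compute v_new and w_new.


v_new = 0.95·-0.93 - 3.61 = -0.8835 - 3.61 = -4.4935
w_new = -1.24 - 0.1·-4.4935 = -1.24 + 0.44935 = -0.79065

v_new=-4.4935, w_new=-0.79065


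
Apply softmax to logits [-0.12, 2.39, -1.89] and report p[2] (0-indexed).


Exponentials: e^-0.12=0.8869, e^2.39=10.9135, e^-1.89=0.1511
Sum = 11.9515
Softmax = [0.0742, 0.9131, 0.0126]
p[2] = 0.1511/11.9515 = 0.0126

0.0126


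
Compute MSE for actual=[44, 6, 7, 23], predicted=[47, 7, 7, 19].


Squared errors: (44-47)²=9, (6-7)²=1, (7-7)²=0, (23-19)²=16
Sum = 26
MSE = 26/4 = 13/2

13/2


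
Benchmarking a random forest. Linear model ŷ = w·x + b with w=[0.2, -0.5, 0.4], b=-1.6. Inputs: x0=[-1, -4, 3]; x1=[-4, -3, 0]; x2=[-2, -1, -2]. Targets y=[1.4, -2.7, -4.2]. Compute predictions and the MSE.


ŷ0 = (0.2)·(-1) + (-0.5)·(-4) + (0.4)·(3) - 1.6 = 1.4
ŷ1 = (0.2)·(-4) + (-0.5)·(-3) + (0.4)·(0) - 1.6 = -0.9
ŷ2 = (0.2)·(-2) + (-0.5)·(-1) + (0.4)·(-2) - 1.6 = -2.3
errors² = [0.0, 3.24, 3.61]
MSE = 6.8500/3 = 2.2833

2.2833


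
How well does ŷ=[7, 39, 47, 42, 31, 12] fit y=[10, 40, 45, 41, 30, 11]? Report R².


ȳ = 29.5
SS_res = Σ(y-ŷ)² = 17
SS_tot = Σ(y-ȳ)² = 1205.5
R² = 1 - SS_res/SS_tot = 1 - 0.0141 = 0.9859

0.9859


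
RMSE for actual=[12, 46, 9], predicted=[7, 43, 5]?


MSE = 50/3 = 16.6667
RMSE = √(50/3) = 4.0825

4.0825


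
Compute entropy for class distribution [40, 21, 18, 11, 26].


Probabilities: [40/116, 21/116, 18/116, 11/116, 26/116] ≈ [0.3448, 0.181, 0.1552, 0.0948, 0.2241]
H = -((40/116)·log₂(40/116) + (21/116)·log₂(21/116) + (18/116)·log₂(18/116) + (11/116)·log₂(11/116) + (26/116)·log₂(26/116))
  = 2.199 bits

2.199 bits


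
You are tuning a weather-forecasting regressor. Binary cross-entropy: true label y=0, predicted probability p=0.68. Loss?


BCE = -[y·ln(p) + (1-y)·ln(1-p)]
= -0 - 1·ln(1-0.68)
= -ln(0.32) = 1.1394

1.1394


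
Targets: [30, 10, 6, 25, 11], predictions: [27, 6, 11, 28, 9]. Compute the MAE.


Absolute errors: |30-27|=3, |10-6|=4, |6-11|=5, |25-28|=3, |11-9|=2
Sum = 17
MAE = 17/5 = 17/5

17/5


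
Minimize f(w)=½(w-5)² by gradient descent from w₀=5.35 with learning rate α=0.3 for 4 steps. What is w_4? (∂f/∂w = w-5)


step 1: grad = 5.35-5 = 0.35; w = 5.35 - 0.3·(0.35) = 5.245
step 2: grad = 5.245-5 = 0.245; w = 5.245 - 0.3·(0.245) = 5.1715
step 3: grad = 5.1715-5 = 0.1715; w = 5.1715 - 0.3·(0.1715) = 5.12005
step 4: grad = 5.12005-5 = 0.12005; w = 5.12005 - 0.3·(0.12005) = 5.084035

5.084035


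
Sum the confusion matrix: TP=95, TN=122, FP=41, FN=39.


Total = TP + TN + FP + FN
= 95 + 122 + 41 + 39
= 297
(Predicted positive: 136, predicted negative: 161)

297


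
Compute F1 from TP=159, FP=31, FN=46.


Precision = 159/190 = 0.8368
Recall = 159/205 = 0.7756
F1 = 2·P·R/(P+R) = 2·TP/(2·TP+FP+FN) = 318/(318+31+46) = 318/395 = 0.8051

0.8051


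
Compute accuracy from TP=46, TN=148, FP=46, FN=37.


Accuracy = (TP+TN)/(TP+TN+FP+FN)
= (46+148)/(277)
= 194/277 = 70.04%

70.04%


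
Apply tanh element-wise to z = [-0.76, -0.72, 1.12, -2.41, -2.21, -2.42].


tanh(-0.76) = -0.6411
tanh(-0.72) = -0.6169
tanh(1.12) = 0.8076
tanh(-2.41) = -0.984
tanh(-2.21) = -0.9762
tanh(-2.42) = -0.9843
result = [-0.6411, -0.6169, 0.8076, -0.984, -0.9762, -0.9843]

[-0.6411, -0.6169, 0.8076, -0.984, -0.9762, -0.9843]


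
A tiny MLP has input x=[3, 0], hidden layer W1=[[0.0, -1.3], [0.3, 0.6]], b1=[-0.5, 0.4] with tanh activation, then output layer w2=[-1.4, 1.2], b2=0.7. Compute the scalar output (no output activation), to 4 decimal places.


z1[0] = (0.0)·(3) + (-1.3)·(0) - 0.5 = -0.5
z1[1] = (0.3)·(3) + (0.6)·(0) + 0.4 = 1.3
h = tanh(z1) = [-0.4621, 0.8617]
output = (-1.4)·(-0.4621) + (1.2)·(0.8617) + 0.7 = 2.381

2.381


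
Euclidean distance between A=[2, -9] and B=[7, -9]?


d = √((2-7)² + (-9+ 9)²)
  = √(25 + 0)
  = √25 = 5.0

5.0


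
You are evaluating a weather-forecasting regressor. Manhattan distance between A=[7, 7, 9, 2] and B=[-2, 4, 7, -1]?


d = |7+ 2| + |7-4| + |9-7| + |2+ 1|
  = 9 + 3 + 2 + 3
  = 17

17


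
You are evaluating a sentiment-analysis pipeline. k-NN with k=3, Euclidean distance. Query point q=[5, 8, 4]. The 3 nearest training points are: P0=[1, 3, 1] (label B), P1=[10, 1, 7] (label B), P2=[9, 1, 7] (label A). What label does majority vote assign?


d(q,P0) = 7.0711  (label B)
d(q,P1) = 9.1104  (label B)
d(q,P2) = 8.6023  (label A)
Votes: A=1, B=2
Majority → B

B


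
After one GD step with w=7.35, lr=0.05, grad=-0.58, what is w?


w_new = w - α·∇
= 7.35 - 0.05·-0.58
= 7.35 + 0.029
= 7.379

7.379


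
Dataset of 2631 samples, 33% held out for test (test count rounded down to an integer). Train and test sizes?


Test = ⌊2631·33/100⌋ = 868
Train = 2631 - 868 = 1763

Train: 1763, Test: 868


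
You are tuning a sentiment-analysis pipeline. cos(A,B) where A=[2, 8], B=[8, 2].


A·B = 2·8 + 8·2 = 32
‖A‖ = √68 = 8.2462, ‖B‖ = √68 = 8.2462
cos = 32/(√68·√68) = 32/√4624 = 0.4706

0.4706


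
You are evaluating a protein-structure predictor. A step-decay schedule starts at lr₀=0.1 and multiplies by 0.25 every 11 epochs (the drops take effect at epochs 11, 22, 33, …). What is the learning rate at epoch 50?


n_drops = ⌊50/11⌋ = 4
lr = 0.1·0.25^4 = 0.1·0.00390625 = 0.000390625

0.000390625


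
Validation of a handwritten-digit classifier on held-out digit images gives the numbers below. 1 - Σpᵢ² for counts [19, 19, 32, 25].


Probabilities: [19/95, 19/95, 32/95, 25/95] ≈ [0.2, 0.2, 0.3368, 0.2632]
Σpᵢ² = (361 + 361 + 1024 + 625)/95² = 2371/9025
Gini = 1 - Σpᵢ² = 1 - 2371/9025 = 0.7373

0.7373


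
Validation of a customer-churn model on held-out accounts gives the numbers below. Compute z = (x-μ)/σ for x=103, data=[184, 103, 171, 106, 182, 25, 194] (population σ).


μ = 137.8571, σ = 57.6874
z = (103 - 137.8571)/57.6874 = -0.6042

-0.6042


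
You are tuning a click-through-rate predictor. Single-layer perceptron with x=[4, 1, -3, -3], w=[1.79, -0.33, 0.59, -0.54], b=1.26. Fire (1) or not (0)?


z = (4)·(1.79) + (1)·(-0.33) + (-3)·(0.59) + (-3)·(-0.54) + 1.26
  = 7.94
step(z) = 1 (z≥0)

1


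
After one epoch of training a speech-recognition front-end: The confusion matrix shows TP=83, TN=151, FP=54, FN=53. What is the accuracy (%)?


Accuracy = (TP+TN)/(TP+TN+FP+FN)
= (83+151)/(341)
= 234/341 = 68.62%

68.62%


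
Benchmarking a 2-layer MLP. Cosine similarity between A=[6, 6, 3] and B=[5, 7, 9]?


A·B = 6·5 + 6·7 + 3·9 = 99
‖A‖ = √81 = 9, ‖B‖ = √155 = 12.4499
cos = 99/(√81·√155) = 99/√12555 = 0.8835

0.8835


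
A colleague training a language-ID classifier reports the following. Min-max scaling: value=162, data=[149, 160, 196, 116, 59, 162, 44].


min=44, max=196
(162-44)/(196-44) = 118/152 = 0.7763

0.7763


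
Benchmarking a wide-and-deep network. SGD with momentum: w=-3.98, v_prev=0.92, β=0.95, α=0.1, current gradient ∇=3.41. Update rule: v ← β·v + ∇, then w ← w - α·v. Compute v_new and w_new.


v_new = 0.95·0.92 + 3.41 = 0.874 + 3.41 = 4.284
w_new = -3.98 - 0.1·4.284 = -3.98 - 0.4284 = -4.4084

v_new=4.284, w_new=-4.4084


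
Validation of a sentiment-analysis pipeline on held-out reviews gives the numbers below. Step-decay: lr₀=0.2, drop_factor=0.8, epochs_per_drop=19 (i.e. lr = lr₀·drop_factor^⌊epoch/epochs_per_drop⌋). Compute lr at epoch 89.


n_drops = ⌊89/19⌋ = 4
lr = 0.2·0.8^4 = 0.2·0.4096 = 0.08192

0.08192


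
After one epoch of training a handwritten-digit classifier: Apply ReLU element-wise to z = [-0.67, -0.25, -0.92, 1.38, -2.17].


ReLU(-0.67) = max(0, -0.67) = 0.0
ReLU(-0.25) = max(0, -0.25) = 0.0
ReLU(-0.92) = max(0, -0.92) = 0.0
ReLU(1.38) = max(0, 1.38) = 1.38
ReLU(-2.17) = max(0, -2.17) = 0.0
result = [0.0, 0.0, 0.0, 1.38, 0.0]

[0.0, 0.0, 0.0, 1.38, 0.0]


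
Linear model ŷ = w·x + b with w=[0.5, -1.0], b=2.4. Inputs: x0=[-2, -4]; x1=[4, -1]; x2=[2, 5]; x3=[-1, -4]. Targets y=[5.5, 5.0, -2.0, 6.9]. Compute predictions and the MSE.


ŷ0 = (0.5)·(-2) + (-1.0)·(-4) + 2.4 = 5.4
ŷ1 = (0.5)·(4) + (-1.0)·(-1) + 2.4 = 5.4
ŷ2 = (0.5)·(2) + (-1.0)·(5) + 2.4 = -1.6
ŷ3 = (0.5)·(-1) + (-1.0)·(-4) + 2.4 = 5.9
errors² = [0.01, 0.16, 0.16, 1.0]
MSE = 1.3300/4 = 0.3325

0.3325


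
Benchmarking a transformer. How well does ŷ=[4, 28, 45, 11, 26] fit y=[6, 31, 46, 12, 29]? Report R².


ȳ = 24.8
SS_res = Σ(y-ŷ)² = 24
SS_tot = Σ(y-ȳ)² = 1022.8
R² = 1 - SS_res/SS_tot = 1 - 0.0235 = 0.9765

0.9765


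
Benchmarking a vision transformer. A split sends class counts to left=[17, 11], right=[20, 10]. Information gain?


Parent = [37, 21], H_parent = 0.9444
H_left = 0.9666 (n=28), H_right = 0.9183 (n=30)
H_children = (28/58)·0.9666 + (30/58)·0.9183 = 0.9416
IG = 0.9444 - 0.9416 = 0.0028

0.0028


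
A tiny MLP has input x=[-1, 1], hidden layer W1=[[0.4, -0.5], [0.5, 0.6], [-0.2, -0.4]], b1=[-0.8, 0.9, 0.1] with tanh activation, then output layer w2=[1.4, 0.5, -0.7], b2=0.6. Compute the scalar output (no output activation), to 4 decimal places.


z1[0] = (0.4)·(-1) + (-0.5)·(1) - 0.8 = -1.7
z1[1] = (0.5)·(-1) + (0.6)·(1) + 0.9 = 1.0
z1[2] = (-0.2)·(-1) + (-0.4)·(1) + 0.1 = -0.1
h = tanh(z1) = [-0.9354, 0.7616, -0.0997]
output = (1.4)·(-0.9354) + (0.5)·(0.7616) + (-0.7)·(-0.0997) + 0.6 = -0.259

-0.259


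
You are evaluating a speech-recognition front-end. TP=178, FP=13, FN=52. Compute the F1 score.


Precision = 178/191 = 0.9319
Recall = 178/230 = 0.7739
F1 = 2·P·R/(P+R) = 2·TP/(2·TP+FP+FN) = 356/(356+13+52) = 356/421 = 0.8456

0.8456


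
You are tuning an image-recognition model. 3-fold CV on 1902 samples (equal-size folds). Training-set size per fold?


Fold size = 1902/3 = 634
Training per fold = 1902 - 634 = 1268

1268


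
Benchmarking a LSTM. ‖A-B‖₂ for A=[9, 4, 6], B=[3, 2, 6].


d = √((9-3)² + (4-2)² + (6-6)²)
  = √(36 + 4 + 0)
  = √40 = 6.3246

6.3246


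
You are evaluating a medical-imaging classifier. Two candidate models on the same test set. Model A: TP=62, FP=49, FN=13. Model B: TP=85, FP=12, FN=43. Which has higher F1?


Model A: P=62/111=0.5586, R=62/75=0.8267, F1=2PR/(P+R)=2TP/(2TP+FP+FN)=124/186=0.6667
Model B: P=85/97=0.8763, R=85/128=0.6641, F1=2PR/(P+R)=2TP/(2TP+FP+FN)=170/225=0.7556
0.6667 < 0.7556 → Model B

Model B


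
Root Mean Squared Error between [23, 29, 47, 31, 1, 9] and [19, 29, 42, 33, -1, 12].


MSE = 58/6 = 9.6667
RMSE = √(58/6) = 3.1091

3.1091


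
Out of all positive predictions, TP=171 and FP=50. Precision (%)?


Precision = TP/(TP+FP)
= 171/(171+50)
= 171/221 = 77.38%

77.38%


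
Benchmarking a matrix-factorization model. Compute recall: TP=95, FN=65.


Recall = TP/(TP+FN)
= 95/(95+65)
= 95/160 = 59.38%

59.38%


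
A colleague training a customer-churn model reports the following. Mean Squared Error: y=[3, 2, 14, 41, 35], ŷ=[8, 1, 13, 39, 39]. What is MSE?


Squared errors: (3-8)²=25, (2-1)²=1, (14-13)²=1, (41-39)²=4, (35-39)²=16
Sum = 47
MSE = 47/5 = 47/5

47/5


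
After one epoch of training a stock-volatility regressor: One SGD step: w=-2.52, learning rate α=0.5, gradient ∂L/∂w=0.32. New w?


w_new = w - α·∇
= -2.52 - 0.5·0.32
= -2.52 - 0.16
= -2.68

-2.68


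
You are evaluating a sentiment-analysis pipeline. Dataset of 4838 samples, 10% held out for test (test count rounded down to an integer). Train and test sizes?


Test = ⌊4838·10/100⌋ = 483
Train = 4838 - 483 = 4355

Train: 4355, Test: 483


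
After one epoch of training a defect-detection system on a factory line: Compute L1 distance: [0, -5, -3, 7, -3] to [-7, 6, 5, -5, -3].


d = |0+ 7| + |-5-6| + |-3-5| + |7+ 5| + |-3+ 3|
  = 7 + 11 + 8 + 12 + 0
  = 38

38


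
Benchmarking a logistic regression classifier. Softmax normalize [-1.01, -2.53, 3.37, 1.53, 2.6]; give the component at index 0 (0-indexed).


Exponentials: e^-1.01=0.3642, e^-2.53=0.0797, e^3.37=29.0785, e^1.53=4.6182, e^2.6=13.4637
Sum = 47.6043
Softmax = [0.0077, 0.0017, 0.6108, 0.097, 0.2828]
p[0] = 0.3642/47.6043 = 0.0077

0.0077


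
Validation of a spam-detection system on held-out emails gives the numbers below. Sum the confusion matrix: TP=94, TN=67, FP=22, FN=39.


Total = TP + TN + FP + FN
= 94 + 67 + 22 + 39
= 222
(Predicted positive: 116, predicted negative: 106)

222


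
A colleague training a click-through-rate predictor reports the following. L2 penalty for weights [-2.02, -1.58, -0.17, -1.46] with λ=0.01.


‖w‖₂² = (-2.02)² + (-1.58)² + (-0.17)² + (-1.46)²
     = 4.0804 + 2.4964 + 0.0289 + 2.1316
     = 8.7373
λ·‖w‖₂² = 0.01·8.7373 = 0.087373

0.087373


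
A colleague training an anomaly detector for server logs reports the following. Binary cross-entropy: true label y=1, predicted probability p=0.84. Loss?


BCE = -[y·ln(p) + (1-y)·ln(1-p)]
= -1·ln(0.84) - 0
= -ln(0.84) = 0.1744

0.1744


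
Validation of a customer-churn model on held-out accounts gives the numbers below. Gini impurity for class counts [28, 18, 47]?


Probabilities: [28/93, 18/93, 47/93] ≈ [0.3011, 0.1935, 0.5054]
Σpᵢ² = (784 + 324 + 2209)/93² = 3317/8649
Gini = 1 - Σpᵢ² = 1 - 3317/8649 = 0.6165

0.6165


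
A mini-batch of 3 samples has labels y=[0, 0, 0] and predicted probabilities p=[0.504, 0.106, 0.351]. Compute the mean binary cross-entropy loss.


L[0] = -ln(1-0.504) = -ln(0.496) = 0.7012
L[1] = -ln(1-0.106) = -ln(0.894) = 0.112
L[2] = -ln(1-0.351) = -ln(0.649) = 0.4323
mean = (0.7012 + 0.112 + 0.4323)/3 = 0.4152

0.4152


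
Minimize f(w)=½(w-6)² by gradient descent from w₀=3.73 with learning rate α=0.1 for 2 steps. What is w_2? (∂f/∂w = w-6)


step 1: grad = 3.73-6 = -2.27; w = 3.73 - 0.1·(-2.27) = 3.957
step 2: grad = 3.957-6 = -2.043; w = 3.957 - 0.1·(-2.043) = 4.1613

4.1613


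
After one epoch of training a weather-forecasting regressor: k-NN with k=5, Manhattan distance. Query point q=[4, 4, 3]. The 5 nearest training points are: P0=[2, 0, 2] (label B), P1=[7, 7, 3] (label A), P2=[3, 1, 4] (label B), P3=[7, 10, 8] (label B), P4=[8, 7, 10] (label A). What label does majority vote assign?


d(q,P0) = 7  (label B)
d(q,P1) = 6  (label A)
d(q,P2) = 5  (label B)
d(q,P3) = 14  (label B)
d(q,P4) = 14  (label A)
Votes: A=2, B=3
Majority → B

B


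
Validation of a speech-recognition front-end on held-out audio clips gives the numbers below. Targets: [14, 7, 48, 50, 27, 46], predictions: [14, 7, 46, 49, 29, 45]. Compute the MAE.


Absolute errors: |14-14|=0, |7-7|=0, |48-46|=2, |50-49|=1, |27-29|=2, |46-45|=1
Sum = 6
MAE = 6/6 = 1

1


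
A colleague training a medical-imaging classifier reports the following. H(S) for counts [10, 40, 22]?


Probabilities: [10/72, 40/72, 22/72] ≈ [0.1389, 0.5556, 0.3056]
H = -((10/72)·log₂(10/72) + (40/72)·log₂(40/72) + (22/72)·log₂(22/72))
  = 1.3893 bits

1.3893 bits


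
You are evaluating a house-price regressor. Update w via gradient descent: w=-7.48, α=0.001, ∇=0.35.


w_new = w - α·∇
= -7.48 - 0.001·0.35
= -7.48 - 0.00035
= -7.48035

-7.48035


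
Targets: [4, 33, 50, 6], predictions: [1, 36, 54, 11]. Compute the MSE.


Squared errors: (4-1)²=9, (33-36)²=9, (50-54)²=16, (6-11)²=25
Sum = 59
MSE = 59/4 = 59/4

59/4


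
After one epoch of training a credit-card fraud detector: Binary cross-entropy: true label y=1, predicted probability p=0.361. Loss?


BCE = -[y·ln(p) + (1-y)·ln(1-p)]
= -1·ln(0.361) - 0
= -ln(0.361) = 1.0189

1.0189


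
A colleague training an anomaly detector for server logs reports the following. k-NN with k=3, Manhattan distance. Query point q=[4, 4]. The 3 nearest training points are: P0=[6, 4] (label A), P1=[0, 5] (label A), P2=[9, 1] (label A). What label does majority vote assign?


d(q,P0) = 2  (label A)
d(q,P1) = 5  (label A)
d(q,P2) = 8  (label A)
Votes: A=3, B=0
Majority → A

A


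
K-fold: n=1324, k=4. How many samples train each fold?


Fold size = 1324/4 = 331
Training per fold = 1324 - 331 = 993

993


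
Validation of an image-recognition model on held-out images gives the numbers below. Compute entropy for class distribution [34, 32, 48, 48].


Probabilities: [34/162, 32/162, 48/162, 48/162] ≈ [0.2099, 0.1975, 0.2963, 0.2963]
H = -((34/162)·log₂(34/162) + (32/162)·log₂(32/162) + (48/162)·log₂(48/162) + (48/162)·log₂(48/162))
  = 1.9748 bits

1.9748 bits


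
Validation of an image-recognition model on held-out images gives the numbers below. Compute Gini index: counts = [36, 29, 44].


Probabilities: [36/109, 29/109, 44/109] ≈ [0.3303, 0.2661, 0.4037]
Σpᵢ² = (1296 + 841 + 1936)/109² = 4073/11881
Gini = 1 - Σpᵢ² = 1 - 4073/11881 = 0.6572

0.6572


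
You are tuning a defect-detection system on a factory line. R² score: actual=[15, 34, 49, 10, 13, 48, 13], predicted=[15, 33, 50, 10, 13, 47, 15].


ȳ = 26
SS_res = Σ(y-ŷ)² = 7
SS_tot = Σ(y-ȳ)² = 1792
R² = 1 - SS_res/SS_tot = 1 - 0.0039 = 0.9961

0.9961


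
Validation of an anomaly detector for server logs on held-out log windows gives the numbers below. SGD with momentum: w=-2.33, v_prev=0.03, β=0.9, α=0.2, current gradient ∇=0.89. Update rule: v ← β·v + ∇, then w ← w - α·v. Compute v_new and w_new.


v_new = 0.9·0.03 + 0.89 = 0.027 + 0.89 = 0.917
w_new = -2.33 - 0.2·0.917 = -2.33 - 0.1834 = -2.5134

v_new=0.917, w_new=-2.5134


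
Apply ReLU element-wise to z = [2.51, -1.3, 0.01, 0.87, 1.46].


ReLU(2.51) = max(0, 2.51) = 2.51
ReLU(-1.3) = max(0, -1.3) = 0.0
ReLU(0.01) = max(0, 0.01) = 0.01
ReLU(0.87) = max(0, 0.87) = 0.87
ReLU(1.46) = max(0, 1.46) = 1.46
result = [2.51, 0.0, 0.01, 0.87, 1.46]

[2.51, 0.0, 0.01, 0.87, 1.46]


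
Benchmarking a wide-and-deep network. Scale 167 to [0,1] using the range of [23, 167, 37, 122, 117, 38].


min=23, max=167
(167-23)/(167-23) = 144/144 = 1.0

1.0


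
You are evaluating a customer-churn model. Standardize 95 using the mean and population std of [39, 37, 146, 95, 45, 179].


μ = 90.1667, σ = 55.553
z = (95 - 90.1667)/55.553 = 0.087

0.087


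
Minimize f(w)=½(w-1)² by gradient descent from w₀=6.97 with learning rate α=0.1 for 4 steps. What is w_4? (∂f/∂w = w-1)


step 1: grad = 6.97-1 = 5.97; w = 6.97 - 0.1·(5.97) = 6.373
step 2: grad = 6.373-1 = 5.373; w = 6.373 - 0.1·(5.373) = 5.8357
step 3: grad = 5.8357-1 = 4.8357; w = 5.8357 - 0.1·(4.8357) = 5.35213
step 4: grad = 5.35213-1 = 4.35213; w = 5.35213 - 0.1·(4.35213) = 4.916917

4.916917


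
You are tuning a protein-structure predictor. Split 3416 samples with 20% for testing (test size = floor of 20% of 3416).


Test = ⌊3416·20/100⌋ = 683
Train = 3416 - 683 = 2733

Train: 2733, Test: 683


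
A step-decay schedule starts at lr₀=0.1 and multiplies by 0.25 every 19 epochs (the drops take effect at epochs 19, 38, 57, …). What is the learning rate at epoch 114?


n_drops = ⌊114/19⌋ = 6
lr = 0.1·0.25^6 = 0.1·0.000244140625 = 0.0000244140625

0.0000244140625


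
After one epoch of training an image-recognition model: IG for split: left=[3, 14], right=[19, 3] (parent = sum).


Parent = [22, 17], H_parent = 0.9881
H_left = 0.6723 (n=17), H_right = 0.5746 (n=22)
H_children = (17/39)·0.6723 + (22/39)·0.5746 = 0.6172
IG = 0.9881 - 0.6172 = 0.3709

0.3709


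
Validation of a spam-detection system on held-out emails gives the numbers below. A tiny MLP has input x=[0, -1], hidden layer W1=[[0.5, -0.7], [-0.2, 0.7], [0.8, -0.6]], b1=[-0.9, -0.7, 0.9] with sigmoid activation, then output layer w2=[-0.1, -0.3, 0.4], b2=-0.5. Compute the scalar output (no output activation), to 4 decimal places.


z1[0] = (0.5)·(0) + (-0.7)·(-1) - 0.9 = -0.2
z1[1] = (-0.2)·(0) + (0.7)·(-1) - 0.7 = -1.4
z1[2] = (0.8)·(0) + (-0.6)·(-1) + 0.9 = 1.5
h = sigmoid(z1) = [0.4502, 0.1978, 0.8176]
output = (-0.1)·(0.4502) + (-0.3)·(0.1978) + (0.4)·(0.8176) - 0.5 = -0.2773

-0.2773


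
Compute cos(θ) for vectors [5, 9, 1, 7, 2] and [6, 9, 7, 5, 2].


A·B = 5·6 + 9·9 + 1·7 + 7·5 + 2·2 = 157
‖A‖ = √160 = 12.6491, ‖B‖ = √195 = 13.9642
cos = 157/(√160·√195) = 157/√31200 = 0.8888

0.8888


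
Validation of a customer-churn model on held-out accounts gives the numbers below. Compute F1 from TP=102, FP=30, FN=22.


Precision = 102/132 = 0.7727
Recall = 102/124 = 0.8226
F1 = 2·P·R/(P+R) = 2·TP/(2·TP+FP+FN) = 204/(204+30+22) = 204/256 = 0.7969

0.7969
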